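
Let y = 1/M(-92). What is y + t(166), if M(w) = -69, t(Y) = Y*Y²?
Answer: 315626423/69 ≈ 4.5743e+6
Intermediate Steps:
t(Y) = Y³
y = -1/69 (y = 1/(-69) = -1/69 ≈ -0.014493)
y + t(166) = -1/69 + 166³ = -1/69 + 4574296 = 315626423/69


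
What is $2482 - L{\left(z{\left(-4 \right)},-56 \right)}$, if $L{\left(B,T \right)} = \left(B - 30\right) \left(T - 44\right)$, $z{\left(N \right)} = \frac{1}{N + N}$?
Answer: $- \frac{1061}{2} \approx -530.5$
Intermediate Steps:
$z{\left(N \right)} = \frac{1}{2 N}$
$L{\left(B,T \right)} = \left(-44 + T\right) \left(-30 + B\right)$ ($L{\left(B,T \right)} = \left(-30 + B\right) \left(-44 + T\right) = \left(-44 + T\right) \left(-30 + B\right)$)
$2482 - L{\left(z{\left(-4 \right)},-56 \right)} = 2482 - \left(1320 - 44 \frac{1}{2 \left(-4\right)} - -1680 + \frac{1}{2 \left(-4\right)} \left(-56\right)\right) = 2482 - \left(1320 - 44 \cdot \frac{1}{2} \left(- \frac{1}{4}\right) + 1680 + \frac{1}{2} \left(- \frac{1}{4}\right) \left(-56\right)\right) = 2482 - \left(1320 - - \frac{11}{2} + 1680 - -7\right) = 2482 - \left(1320 + \frac{11}{2} + 1680 + 7\right) = 2482 - \frac{6025}{2} = - \frac{1061}{2}$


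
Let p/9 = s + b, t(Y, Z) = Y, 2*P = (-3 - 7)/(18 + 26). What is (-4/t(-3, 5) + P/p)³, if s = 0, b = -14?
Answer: 404731359773/170400029184 ≈ 2.3752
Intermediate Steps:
P = -5/44 (P = ((-3 - 7)/(18 + 26))/2 = (-10/44)/2 = (-10*1/44)/2 = (½)*(-5/22) = -5/44 ≈ -0.11364)
p = -126 (p = 9*(0 - 14) = 9*(-14) = -126)
(-4/t(-3, 5) + P/p)³ = (-4/(-3) - 5/44/(-126))³ = (-4*(-⅓) - 5/44*(-1/126))³ = (4/3 + 5/5544)³ = (7397/5544)³ = 404731359773/170400029184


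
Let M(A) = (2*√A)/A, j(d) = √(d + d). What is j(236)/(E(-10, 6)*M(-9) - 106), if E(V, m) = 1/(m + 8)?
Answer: 42*√118*(-2226 + I)/4955077 ≈ -0.20496 + 9.2075e-5*I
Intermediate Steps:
j(d) = √2*√d (j(d) = √(2*d) = √2*√d)
M(A) = 2/√A
E(V, m) = 1/(8 + m)
j(236)/(E(-10, 6)*M(-9) - 106) = (√2*√236)/((2/√(-9))/(8 + 6) - 106) = (√2*(2*√59))/((2*(-I/3))/14 - 106) = (2*√118)/((-2*I/3)/14 - 106) = (2*√118)/(-I/21 - 106) = (2*√118)/(-106 - I/21) = (2*√118)*(441*(-106 + I/21)/4955077) = 882*√118*(-106 + I/21)/4955077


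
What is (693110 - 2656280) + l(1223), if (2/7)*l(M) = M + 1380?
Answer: -3908119/2 ≈ -1.9541e+6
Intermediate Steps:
l(M) = 4830 + 7*M/2 (l(M) = 7*(M + 1380)/2 = 7*(1380 + M)/2 = 4830 + 7*M/2)
(693110 - 2656280) + l(1223) = (693110 - 2656280) + (4830 + (7/2)*1223) = -1963170 + (4830 + 8561/2) = -1963170 + 18221/2 = -3908119/2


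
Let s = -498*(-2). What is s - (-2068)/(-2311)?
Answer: 2299688/2311 ≈ 995.11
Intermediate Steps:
s = 996
s - (-2068)/(-2311) = 996 - (-2068)/(-2311) = 996 - (-2068)*(-1)/2311 = 996 - 1*2068/2311 = 996 - 2068/2311 = 2299688/2311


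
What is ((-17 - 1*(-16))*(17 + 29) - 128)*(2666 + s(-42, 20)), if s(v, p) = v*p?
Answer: -317724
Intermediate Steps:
s(v, p) = p*v
((-17 - 1*(-16))*(17 + 29) - 128)*(2666 + s(-42, 20)) = ((-17 - 1*(-16))*(17 + 29) - 128)*(2666 + 20*(-42)) = ((-17 + 16)*46 - 128)*(2666 - 840) = (-1*46 - 128)*1826 = (-46 - 128)*1826 = -174*1826 = -317724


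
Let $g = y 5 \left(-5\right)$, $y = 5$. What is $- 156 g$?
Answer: $19500$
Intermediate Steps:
$g = -125$ ($g = 5 \cdot 5 \left(-5\right) = 25 \left(-5\right) = -125$)
$- 156 g = \left(-156\right) \left(-125\right) = 19500$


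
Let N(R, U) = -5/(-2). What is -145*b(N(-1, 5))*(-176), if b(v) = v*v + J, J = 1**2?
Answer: 185020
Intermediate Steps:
N(R, U) = 5/2 (N(R, U) = -5*(-1/2) = 5/2)
J = 1
b(v) = 1 + v**2 (b(v) = v*v + 1 = v**2 + 1 = 1 + v**2)
-145*b(N(-1, 5))*(-176) = -145*(1 + (5/2)**2)*(-176) = -145*(1 + 25/4)*(-176) = -145*29/4*(-176) = -4205/4*(-176) = 185020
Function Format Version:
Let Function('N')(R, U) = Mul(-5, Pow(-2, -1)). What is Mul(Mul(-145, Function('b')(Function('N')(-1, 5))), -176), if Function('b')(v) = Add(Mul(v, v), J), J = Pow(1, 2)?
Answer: 185020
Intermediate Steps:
Function('N')(R, U) = Rational(5, 2) (Function('N')(R, U) = Mul(-5, Rational(-1, 2)) = Rational(5, 2))
J = 1
Function('b')(v) = Add(1, Pow(v, 2)) (Function('b')(v) = Add(Mul(v, v), 1) = Add(Pow(v, 2), 1) = Add(1, Pow(v, 2)))
Mul(Mul(-145, Function('b')(Function('N')(-1, 5))), -176) = Mul(Mul(-145, Add(1, Pow(Rational(5, 2), 2))), -176) = Mul(Mul(-145, Add(1, Rational(25, 4))), -176) = Mul(Mul(-145, Rational(29, 4)), -176) = Mul(Rational(-4205, 4), -176) = 185020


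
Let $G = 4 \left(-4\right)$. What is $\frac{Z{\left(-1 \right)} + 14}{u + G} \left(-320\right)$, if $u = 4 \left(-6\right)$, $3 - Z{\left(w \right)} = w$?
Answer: $144$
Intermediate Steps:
$Z{\left(w \right)} = 3 - w$
$G = -16$
$u = -24$
$\frac{Z{\left(-1 \right)} + 14}{u + G} \left(-320\right) = \frac{\left(3 - -1\right) + 14}{-24 - 16} \left(-320\right) = \frac{\left(3 + 1\right) + 14}{-40} \left(-320\right) = \left(4 + 14\right) \left(- \frac{1}{40}\right) \left(-320\right) = 18 \left(- \frac{1}{40}\right) \left(-320\right) = \left(- \frac{9}{20}\right) \left(-320\right) = 144$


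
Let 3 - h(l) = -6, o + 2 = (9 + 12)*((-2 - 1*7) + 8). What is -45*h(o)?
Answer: -405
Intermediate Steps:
o = -23 (o = -2 + (9 + 12)*((-2 - 1*7) + 8) = -2 + 21*((-2 - 7) + 8) = -2 + 21*(-9 + 8) = -2 + 21*(-1) = -2 - 21 = -23)
h(l) = 9 (h(l) = 3 - 1*(-6) = 3 + 6 = 9)
-45*h(o) = -45*9 = -405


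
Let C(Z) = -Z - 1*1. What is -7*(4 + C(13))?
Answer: 70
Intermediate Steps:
C(Z) = -1 - Z (C(Z) = -Z - 1 = -1 - Z)
-7*(4 + C(13)) = -7*(4 + (-1 - 1*13)) = -7*(4 + (-1 - 13)) = -7*(4 - 14) = -7*(-10) = 70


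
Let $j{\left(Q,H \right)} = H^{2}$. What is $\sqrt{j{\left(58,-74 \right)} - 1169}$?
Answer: $\sqrt{4307} \approx 65.628$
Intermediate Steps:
$\sqrt{j{\left(58,-74 \right)} - 1169} = \sqrt{\left(-74\right)^{2} - 1169} = \sqrt{5476 - 1169} = \sqrt{4307}$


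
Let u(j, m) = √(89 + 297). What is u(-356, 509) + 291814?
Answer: 291814 + √386 ≈ 2.9183e+5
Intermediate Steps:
u(j, m) = √386
u(-356, 509) + 291814 = √386 + 291814 = 291814 + √386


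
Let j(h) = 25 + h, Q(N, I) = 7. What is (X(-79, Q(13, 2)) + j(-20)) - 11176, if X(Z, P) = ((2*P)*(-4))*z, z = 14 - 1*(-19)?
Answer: -13019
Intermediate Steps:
z = 33 (z = 14 + 19 = 33)
X(Z, P) = -264*P (X(Z, P) = ((2*P)*(-4))*33 = -8*P*33 = -264*P)
(X(-79, Q(13, 2)) + j(-20)) - 11176 = (-264*7 + (25 - 20)) - 11176 = (-1848 + 5) - 11176 = -1843 - 11176 = -13019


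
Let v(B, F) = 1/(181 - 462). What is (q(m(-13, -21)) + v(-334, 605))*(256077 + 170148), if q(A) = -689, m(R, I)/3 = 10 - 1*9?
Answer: -82521422250/281 ≈ -2.9367e+8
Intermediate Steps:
m(R, I) = 3 (m(R, I) = 3*(10 - 1*9) = 3*(10 - 9) = 3*1 = 3)
v(B, F) = -1/281 (v(B, F) = 1/(-281) = -1/281)
(q(m(-13, -21)) + v(-334, 605))*(256077 + 170148) = (-689 - 1/281)*(256077 + 170148) = -193610/281*426225 = -82521422250/281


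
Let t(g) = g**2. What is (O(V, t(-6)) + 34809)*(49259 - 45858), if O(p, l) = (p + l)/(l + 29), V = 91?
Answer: 7695483512/65 ≈ 1.1839e+8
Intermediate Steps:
O(p, l) = (l + p)/(29 + l)
(O(V, t(-6)) + 34809)*(49259 - 45858) = (((-6)**2 + 91)/(29 + (-6)**2) + 34809)*(49259 - 45858) = ((36 + 91)/(29 + 36) + 34809)*3401 = (127/65 + 34809)*3401 = (2262712/65)*3401 = 7695483512/65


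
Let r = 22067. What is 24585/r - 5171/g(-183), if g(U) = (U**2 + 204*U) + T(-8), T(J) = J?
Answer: 208785292/84980017 ≈ 2.4569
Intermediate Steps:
g(U) = -8 + U**2 + 204*U (g(U) = (U**2 + 204*U) - 8 = -8 + U**2 + 204*U)
24585/r - 5171/g(-183) = 24585/22067 - 5171/(-8 + (-183)**2 + 204*(-183)) = 24585*(1/22067) - 5171/(-8 + 33489 - 37332) = 24585/22067 - 5171/(-3851) = 24585/22067 - 5171*(-1/3851) = 24585/22067 + 5171/3851 = 208785292/84980017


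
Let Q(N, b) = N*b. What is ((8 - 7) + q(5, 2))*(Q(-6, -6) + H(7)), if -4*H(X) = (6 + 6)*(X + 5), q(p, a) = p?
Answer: 0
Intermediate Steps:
H(X) = -15 - 3*X (H(X) = -(6 + 6)*(X + 5)/4 = -3*(5 + X) = -(60 + 12*X)/4 = -15 - 3*X)
((8 - 7) + q(5, 2))*(Q(-6, -6) + H(7)) = ((8 - 7) + 5)*(-6*(-6) + (-15 - 3*7)) = (1 + 5)*(36 + (-15 - 21)) = 6*(36 - 36) = 6*0 = 0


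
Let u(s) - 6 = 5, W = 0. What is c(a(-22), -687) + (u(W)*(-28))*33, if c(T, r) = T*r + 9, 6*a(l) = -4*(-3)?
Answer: -11529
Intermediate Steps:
a(l) = 2 (a(l) = (-4*(-3))/6 = (⅙)*12 = 2)
u(s) = 11 (u(s) = 6 + 5 = 11)
c(T, r) = 9 + T*r
c(a(-22), -687) + (u(W)*(-28))*33 = (9 + 2*(-687)) + (11*(-28))*33 = (9 - 1374) - 308*33 = -1365 - 10164 = -11529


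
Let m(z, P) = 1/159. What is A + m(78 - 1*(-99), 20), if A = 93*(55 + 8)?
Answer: 931582/159 ≈ 5859.0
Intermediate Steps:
m(z, P) = 1/159
A = 5859 (A = 93*63 = 5859)
A + m(78 - 1*(-99), 20) = 5859 + 1/159 = 931582/159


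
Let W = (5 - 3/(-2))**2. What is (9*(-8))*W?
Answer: -3042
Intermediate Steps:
W = 169/4 (W = (5 - 3*(-1/2))**2 = (5 + 3/2)**2 = (13/2)**2 = 169/4 ≈ 42.250)
(9*(-8))*W = (9*(-8))*(169/4) = -72*169/4 = -3042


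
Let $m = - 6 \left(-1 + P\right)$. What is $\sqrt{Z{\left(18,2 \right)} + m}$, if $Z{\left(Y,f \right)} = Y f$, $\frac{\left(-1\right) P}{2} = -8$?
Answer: $3 i \sqrt{6} \approx 7.3485 i$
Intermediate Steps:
$P = 16$ ($P = \left(-2\right) \left(-8\right) = 16$)
$m = -90$ ($m = - 6 \left(-1 + 16\right) = \left(-6\right) 15 = -90$)
$\sqrt{Z{\left(18,2 \right)} + m} = \sqrt{18 \cdot 2 - 90} = \sqrt{36 - 90} = \sqrt{-54} = 3 i \sqrt{6}$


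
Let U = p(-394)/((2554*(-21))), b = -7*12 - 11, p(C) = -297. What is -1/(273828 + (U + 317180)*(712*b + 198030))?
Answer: -8939/369693572890597 ≈ -2.4179e-11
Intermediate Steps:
b = -95 (b = -84 - 11 = -95)
U = 99/17878 (U = -297/(2554*(-21)) = -297/(-53634) = -297*(-1/53634) = 99/17878 ≈ 0.0055375)
-1/(273828 + (U + 317180)*(712*b + 198030)) = -1/(273828 + (99/17878 + 317180)*(712*(-95) + 198030)) = -1/(273828 + 5670544139*(-67640 + 198030)/17878) = -1/(273828 + (5670544139/17878)*130390) = -1/(273828 + 369691125142105/8939) = -1/369693572890597/8939 = -1*8939/369693572890597 = -8939/369693572890597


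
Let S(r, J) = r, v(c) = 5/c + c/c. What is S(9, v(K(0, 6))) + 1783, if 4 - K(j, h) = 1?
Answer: 1792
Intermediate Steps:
K(j, h) = 3 (K(j, h) = 4 - 1*1 = 4 - 1 = 3)
v(c) = 1 + 5/c (v(c) = 5/c + 1 = 1 + 5/c)
S(9, v(K(0, 6))) + 1783 = 9 + 1783 = 1792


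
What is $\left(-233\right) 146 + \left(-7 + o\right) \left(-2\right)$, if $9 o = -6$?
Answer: $- \frac{102008}{3} \approx -34003.0$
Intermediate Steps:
$o = - \frac{2}{3}$ ($o = \frac{1}{9} \left(-6\right) = - \frac{2}{3} \approx -0.66667$)
$\left(-233\right) 146 + \left(-7 + o\right) \left(-2\right) = \left(-233\right) 146 + \left(-7 - \frac{2}{3}\right) \left(-2\right) = -34018 - - \frac{46}{3} = -34018 + \frac{46}{3} = - \frac{102008}{3}$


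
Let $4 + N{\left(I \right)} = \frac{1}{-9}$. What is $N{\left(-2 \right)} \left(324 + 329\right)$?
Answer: $- \frac{24161}{9} \approx -2684.6$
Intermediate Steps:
$N{\left(I \right)} = - \frac{37}{9}$ ($N{\left(I \right)} = -4 + \frac{1}{-9} = -4 - \frac{1}{9} = - \frac{37}{9}$)
$N{\left(-2 \right)} \left(324 + 329\right) = - \frac{37 \left(324 + 329\right)}{9} = \left(- \frac{37}{9}\right) 653 = - \frac{24161}{9}$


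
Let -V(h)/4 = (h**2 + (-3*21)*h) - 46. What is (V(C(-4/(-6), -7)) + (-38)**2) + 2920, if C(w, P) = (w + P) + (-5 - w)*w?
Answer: 128876/81 ≈ 1591.1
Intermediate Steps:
C(w, P) = P + w + w*(-5 - w) (C(w, P) = (P + w) + w*(-5 - w) = P + w + w*(-5 - w))
V(h) = 184 - 4*h**2 + 252*h (V(h) = -4*((h**2 + (-3*21)*h) - 46) = -4*((h**2 - 63*h) - 46) = -4*(-46 + h**2 - 63*h) = 184 - 4*h**2 + 252*h)
(V(C(-4/(-6), -7)) + (-38)**2) + 2920 = ((184 - 4*(-7 - (-4/(-6))**2 - (-16)/(-6))**2 + 252*(-7 - (-4/(-6))**2 - (-16)/(-6))) + (-38)**2) + 2920 = ((184 - 4*(-7 - (-4*(-1/6))**2 - (-16)*(-1)/6)**2 + 252*(-7 - (-4*(-1/6))**2 - (-16)*(-1)/6)) + 1444) + 2920 = ((184 - 4*(-7 - (2/3)**2 - 4*2/3)**2 + 252*(-7 - (2/3)**2 - 4*2/3)) + 1444) + 2920 = ((184 - 4*(-7 - 1*4/9 - 8/3)**2 + 252*(-7 - 1*4/9 - 8/3)) + 1444) + 2920 = ((184 - 4*(-7 - 4/9 - 8/3)**2 + 252*(-7 - 4/9 - 8/3)) + 1444) + 2920 = ((184 - 4*(-91/9)**2 + 252*(-91/9)) + 1444) + 2920 = ((184 - 4*8281/81 - 2548) + 1444) + 2920 = ((184 - 33124/81 - 2548) + 1444) + 2920 = (-224608/81 + 1444) + 2920 = -107644/81 + 2920 = 128876/81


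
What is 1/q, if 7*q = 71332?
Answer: 7/71332 ≈ 9.8133e-5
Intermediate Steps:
q = 71332/7 (q = (⅐)*71332 = 71332/7 ≈ 10190.)
1/q = 1/(71332/7) = 7/71332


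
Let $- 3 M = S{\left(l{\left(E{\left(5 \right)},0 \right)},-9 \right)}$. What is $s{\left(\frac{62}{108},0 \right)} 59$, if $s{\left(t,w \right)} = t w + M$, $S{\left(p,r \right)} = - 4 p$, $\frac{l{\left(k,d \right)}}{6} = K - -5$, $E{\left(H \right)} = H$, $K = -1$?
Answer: $1888$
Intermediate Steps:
$l{\left(k,d \right)} = 24$ ($l{\left(k,d \right)} = 6 \left(-1 - -5\right) = 6 \left(-1 + 5\right) = 6 \cdot 4 = 24$)
$M = 32$ ($M = - \frac{\left(-4\right) 24}{3} = \left(- \frac{1}{3}\right) \left(-96\right) = 32$)
$s{\left(t,w \right)} = 32 + t w$ ($s{\left(t,w \right)} = t w + 32 = 32 + t w$)
$s{\left(\frac{62}{108},0 \right)} 59 = \left(32 + \frac{62}{108} \cdot 0\right) 59 = \left(32 + 62 \cdot \frac{1}{108} \cdot 0\right) 59 = \left(32 + \frac{31}{54} \cdot 0\right) 59 = \left(32 + 0\right) 59 = 32 \cdot 59 = 1888$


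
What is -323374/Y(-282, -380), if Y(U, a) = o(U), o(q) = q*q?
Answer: -161687/39762 ≈ -4.0664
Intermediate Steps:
o(q) = q**2
Y(U, a) = U**2
-323374/Y(-282, -380) = -323374/((-282)**2) = -323374/79524 = -323374*1/79524 = -161687/39762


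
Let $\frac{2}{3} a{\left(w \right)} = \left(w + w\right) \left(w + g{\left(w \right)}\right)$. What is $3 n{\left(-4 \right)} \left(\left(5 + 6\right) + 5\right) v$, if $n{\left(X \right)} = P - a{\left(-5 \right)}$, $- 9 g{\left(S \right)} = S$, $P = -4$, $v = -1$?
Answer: $3392$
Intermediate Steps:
$g{\left(S \right)} = - \frac{S}{9}$
$a{\left(w \right)} = \frac{8 w^{2}}{3}$ ($a{\left(w \right)} = \frac{3 \left(w + w\right) \left(w - \frac{w}{9}\right)}{2} = \frac{3 \cdot 2 w \frac{8 w}{9}}{2} = \frac{3 \frac{16 w^{2}}{9}}{2} = \frac{8 w^{2}}{3}$)
$n{\left(X \right)} = - \frac{212}{3}$ ($n{\left(X \right)} = -4 - \frac{8 \left(-5\right)^{2}}{3} = -4 - \frac{8}{3} \cdot 25 = -4 - \frac{200}{3} = - \frac{212}{3}$)
$3 n{\left(-4 \right)} \left(\left(5 + 6\right) + 5\right) v = 3 \left(- \frac{212}{3}\right) \left(\left(5 + 6\right) + 5\right) \left(-1\right) = - 212 \left(11 + 5\right) \left(-1\right) = - 212 \cdot 16 \left(-1\right) = \left(-212\right) \left(-16\right) = 3392$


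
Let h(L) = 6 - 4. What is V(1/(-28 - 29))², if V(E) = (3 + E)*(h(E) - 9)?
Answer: 1416100/3249 ≈ 435.86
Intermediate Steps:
h(L) = 2
V(E) = -21 - 7*E (V(E) = (3 + E)*(2 - 9) = (3 + E)*(-7) = -21 - 7*E)
V(1/(-28 - 29))² = (-21 - 7/(-28 - 29))² = (-21 - 7/(-57))² = (-21 - 7*(-1/57))² = (-21 + 7/57)² = (-1190/57)² = 1416100/3249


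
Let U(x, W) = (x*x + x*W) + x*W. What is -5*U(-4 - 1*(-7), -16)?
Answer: 435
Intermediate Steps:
U(x, W) = x² + 2*W*x (U(x, W) = (x² + W*x) + W*x = x² + 2*W*x)
-5*U(-4 - 1*(-7), -16) = -5*(-4 - 1*(-7))*((-4 - 1*(-7)) + 2*(-16)) = -5*(-4 + 7)*((-4 + 7) - 32) = -15*(3 - 32) = -15*(-29) = -5*(-87) = 435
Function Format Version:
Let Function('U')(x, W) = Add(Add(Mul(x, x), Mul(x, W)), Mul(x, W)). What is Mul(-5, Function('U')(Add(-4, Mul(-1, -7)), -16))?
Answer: 435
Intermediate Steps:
Function('U')(x, W) = Add(Pow(x, 2), Mul(2, W, x)) (Function('U')(x, W) = Add(Add(Pow(x, 2), Mul(W, x)), Mul(W, x)) = Add(Pow(x, 2), Mul(2, W, x)))
Mul(-5, Function('U')(Add(-4, Mul(-1, -7)), -16)) = Mul(-5, Mul(Add(-4, Mul(-1, -7)), Add(Add(-4, Mul(-1, -7)), Mul(2, -16)))) = Mul(-5, Mul(Add(-4, 7), Add(Add(-4, 7), -32))) = Mul(-5, Mul(3, Add(3, -32))) = Mul(-5, Mul(3, -29)) = Mul(-5, -87) = 435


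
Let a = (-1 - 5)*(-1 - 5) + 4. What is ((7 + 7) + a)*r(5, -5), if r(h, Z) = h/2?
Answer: 135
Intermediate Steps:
r(h, Z) = h/2 (r(h, Z) = h*(1/2) = h/2)
a = 40 (a = -6*(-6) + 4 = 36 + 4 = 40)
((7 + 7) + a)*r(5, -5) = ((7 + 7) + 40)*((1/2)*5) = (14 + 40)*(5/2) = 54*(5/2) = 135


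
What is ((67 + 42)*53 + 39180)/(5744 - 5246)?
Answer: 44957/498 ≈ 90.275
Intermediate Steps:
((67 + 42)*53 + 39180)/(5744 - 5246) = (109*53 + 39180)/498 = (5777 + 39180)*(1/498) = 44957*(1/498) = 44957/498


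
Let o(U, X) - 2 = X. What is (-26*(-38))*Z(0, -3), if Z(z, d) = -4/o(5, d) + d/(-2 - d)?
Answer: 988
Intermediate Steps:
o(U, X) = 2 + X
Z(z, d) = -4/(2 + d) + d/(-2 - d)
(-26*(-38))*Z(0, -3) = (-26*(-38))*((-4 - 1*(-3))/(2 - 3)) = 988*((-4 + 3)/(-1)) = 988*(-1*(-1)) = 988*1 = 988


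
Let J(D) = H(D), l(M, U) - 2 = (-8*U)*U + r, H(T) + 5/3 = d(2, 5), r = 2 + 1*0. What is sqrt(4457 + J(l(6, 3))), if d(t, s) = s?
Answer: sqrt(40143)/3 ≈ 66.786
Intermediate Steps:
r = 2 (r = 2 + 0 = 2)
H(T) = 10/3 (H(T) = -5/3 + 5 = 10/3)
l(M, U) = 4 - 8*U**2 (l(M, U) = 2 + ((-8*U)*U + 2) = 2 + (-8*U**2 + 2) = 2 + (2 - 8*U**2) = 4 - 8*U**2)
J(D) = 10/3
sqrt(4457 + J(l(6, 3))) = sqrt(4457 + 10/3) = sqrt(13381/3) = sqrt(40143)/3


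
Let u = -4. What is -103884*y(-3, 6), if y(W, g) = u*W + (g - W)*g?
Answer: -6856344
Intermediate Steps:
y(W, g) = -4*W + g*(g - W) (y(W, g) = -4*W + (g - W)*g = -4*W + g*(g - W))
-103884*y(-3, 6) = -103884*(6**2 - 4*(-3) - 1*(-3)*6) = -103884*(36 + 12 + 18) = -103884*66 = -6856344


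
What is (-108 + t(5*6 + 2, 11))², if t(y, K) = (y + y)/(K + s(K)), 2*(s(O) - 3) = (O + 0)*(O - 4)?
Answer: 125708944/11025 ≈ 11402.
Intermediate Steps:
s(O) = 3 + O*(-4 + O)/2 (s(O) = 3 + ((O + 0)*(O - 4))/2 = 3 + (O*(-4 + O))/2 = 3 + O*(-4 + O)/2)
t(y, K) = 2*y/(3 + K²/2 - K) (t(y, K) = (y + y)/(K + (3 + K²/2 - 2*K)) = (2*y)/(3 + K²/2 - K) = 2*y/(3 + K²/2 - K))
(-108 + t(5*6 + 2, 11))² = (-108 + 4*(5*6 + 2)/(6 + 11² - 2*11))² = (-108 + 4*(30 + 2)/(6 + 121 - 22))² = (-108 + 4*32/105)² = (-108 + 4*32*(1/105))² = (-108 + 128/105)² = (-11212/105)² = 125708944/11025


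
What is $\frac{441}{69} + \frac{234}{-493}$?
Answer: $\frac{67089}{11339} \approx 5.9167$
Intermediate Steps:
$\frac{441}{69} + \frac{234}{-493} = 441 \cdot \frac{1}{69} + 234 \left(- \frac{1}{493}\right) = \frac{147}{23} - \frac{234}{493} = \frac{67089}{11339}$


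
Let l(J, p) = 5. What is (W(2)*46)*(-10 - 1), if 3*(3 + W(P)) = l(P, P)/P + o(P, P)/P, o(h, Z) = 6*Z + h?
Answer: -253/3 ≈ -84.333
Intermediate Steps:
o(h, Z) = h + 6*Z
W(P) = -2/3 + 5/(3*P) (W(P) = -3 + (5/P + (P + 6*P)/P)/3 = -3 + (5/P + (7*P)/P)/3 = -3 + (5/P + 7)/3 = -3 + (7 + 5/P)/3 = -3 + (7/3 + 5/(3*P)) = -2/3 + 5/(3*P))
(W(2)*46)*(-10 - 1) = (((1/3)*(5 - 2*2)/2)*46)*(-10 - 1) = (((1/3)*(1/2)*(5 - 4))*46)*(-11) = (((1/3)*(1/2)*1)*46)*(-11) = ((1/6)*46)*(-11) = (23/3)*(-11) = -253/3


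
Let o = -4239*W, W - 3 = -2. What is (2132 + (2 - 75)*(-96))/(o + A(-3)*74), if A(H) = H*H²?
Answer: -9140/6237 ≈ -1.4654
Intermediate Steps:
W = 1 (W = 3 - 2 = 1)
A(H) = H³
o = -4239 (o = -4239*1 = -4239)
(2132 + (2 - 75)*(-96))/(o + A(-3)*74) = (2132 + (2 - 75)*(-96))/(-4239 + (-3)³*74) = (2132 - 73*(-96))/(-4239 - 27*74) = (2132 + 7008)/(-4239 - 1998) = 9140/(-6237) = 9140*(-1/6237) = -9140/6237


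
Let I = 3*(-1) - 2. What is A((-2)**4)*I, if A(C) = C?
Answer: -80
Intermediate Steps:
I = -5 (I = -3 - 2 = -5)
A((-2)**4)*I = (-2)**4*(-5) = 16*(-5) = -80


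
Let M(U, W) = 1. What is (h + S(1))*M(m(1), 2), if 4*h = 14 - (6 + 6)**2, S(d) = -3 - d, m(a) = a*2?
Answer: -73/2 ≈ -36.500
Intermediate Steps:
m(a) = 2*a
h = -65/2 (h = (14 - (6 + 6)**2)/4 = (14 - 1*12**2)/4 = (14 - 1*144)/4 = (14 - 144)/4 = (1/4)*(-130) = -65/2 ≈ -32.500)
(h + S(1))*M(m(1), 2) = (-65/2 + (-3 - 1*1))*1 = (-65/2 + (-3 - 1))*1 = (-65/2 - 4)*1 = -73/2*1 = -73/2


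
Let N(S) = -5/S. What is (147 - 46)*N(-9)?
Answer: 505/9 ≈ 56.111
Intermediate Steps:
(147 - 46)*N(-9) = (147 - 46)*(-5/(-9)) = 101*(-5*(-1/9)) = 101*(5/9) = 505/9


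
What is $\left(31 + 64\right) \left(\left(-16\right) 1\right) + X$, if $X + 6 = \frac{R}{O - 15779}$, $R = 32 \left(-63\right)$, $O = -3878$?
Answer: $- \frac{29994566}{19657} \approx -1525.9$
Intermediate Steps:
$R = -2016$
$X = - \frac{115926}{19657}$ ($X = -6 - \frac{2016}{-3878 - 15779} = -6 - \frac{2016}{-19657} = -6 - - \frac{2016}{19657} = -6 + \frac{2016}{19657} = - \frac{115926}{19657} \approx -5.8974$)
$\left(31 + 64\right) \left(\left(-16\right) 1\right) + X = \left(31 + 64\right) \left(\left(-16\right) 1\right) - \frac{115926}{19657} = 95 \left(-16\right) - \frac{115926}{19657} = -1520 - \frac{115926}{19657} = - \frac{29994566}{19657}$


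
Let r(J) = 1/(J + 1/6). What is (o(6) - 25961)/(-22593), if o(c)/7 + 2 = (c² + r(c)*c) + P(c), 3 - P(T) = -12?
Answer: 55742/49173 ≈ 1.1336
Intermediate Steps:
P(T) = 15 (P(T) = 3 - 1*(-12) = 3 + 12 = 15)
r(J) = 1/(⅙ + J) (r(J) = 1/(J + ⅙) = 1/(⅙ + J))
o(c) = 91 + 7*c² + 42*c/(1 + 6*c) (o(c) = -14 + 7*((c² + (6/(1 + 6*c))*c) + 15) = -14 + 7*((c² + 6*c/(1 + 6*c)) + 15) = -14 + 7*(15 + c² + 6*c/(1 + 6*c)) = -14 + (105 + 7*c² + 42*c/(1 + 6*c)) = 91 + 7*c² + 42*c/(1 + 6*c))
(o(6) - 25961)/(-22593) = (7*(6*6 + (1 + 6*6)*(13 + 6²))/(1 + 6*6) - 25961)/(-22593) = (7*(36 + (1 + 36)*(13 + 36))/(1 + 36) - 25961)*(-1/22593) = (7*(36 + 37*49)/37 - 25961)*(-1/22593) = (7*(1/37)*(36 + 1813) - 25961)*(-1/22593) = (7*(1/37)*1849 - 25961)*(-1/22593) = (12943/37 - 25961)*(-1/22593) = -947614/37*(-1/22593) = 55742/49173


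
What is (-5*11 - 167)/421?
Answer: -222/421 ≈ -0.52732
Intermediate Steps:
(-5*11 - 167)/421 = (-55 - 167)*(1/421) = -222*1/421 = -222/421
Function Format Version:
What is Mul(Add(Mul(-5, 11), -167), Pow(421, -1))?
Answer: Rational(-222, 421) ≈ -0.52732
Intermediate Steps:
Mul(Add(Mul(-5, 11), -167), Pow(421, -1)) = Mul(Add(-55, -167), Rational(1, 421)) = Mul(-222, Rational(1, 421)) = Rational(-222, 421)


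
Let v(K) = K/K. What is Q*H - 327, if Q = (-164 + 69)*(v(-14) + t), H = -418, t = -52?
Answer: -2025537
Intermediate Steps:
v(K) = 1
Q = 4845 (Q = (-164 + 69)*(1 - 52) = -95*(-51) = 4845)
Q*H - 327 = 4845*(-418) - 327 = -2025210 - 327 = -2025537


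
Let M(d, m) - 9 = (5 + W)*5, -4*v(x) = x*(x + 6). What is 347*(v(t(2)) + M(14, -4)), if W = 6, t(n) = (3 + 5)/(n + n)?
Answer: 20820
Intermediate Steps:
t(n) = 4/n (t(n) = 8/((2*n)) = 8*(1/(2*n)) = 4/n)
v(x) = -x*(6 + x)/4 (v(x) = -x*(x + 6)/4 = -x*(6 + x)/4)
M(d, m) = 64 (M(d, m) = 9 + (5 + 6)*5 = 9 + 11*5 = 9 + 55 = 64)
347*(v(t(2)) + M(14, -4)) = 347*(-4/2*(6 + 4/2)/4 + 64) = 347*(-4*(½)*(6 + 4*(½))/4 + 64) = 347*(-¼*2*(6 + 2) + 64) = 347*(-¼*2*8 + 64) = 347*(-4 + 64) = 347*60 = 20820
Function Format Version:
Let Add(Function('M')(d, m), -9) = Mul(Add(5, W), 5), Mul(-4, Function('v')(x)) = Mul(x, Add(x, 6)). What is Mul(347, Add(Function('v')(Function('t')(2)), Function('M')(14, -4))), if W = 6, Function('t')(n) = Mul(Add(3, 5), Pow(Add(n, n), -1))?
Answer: 20820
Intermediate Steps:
Function('t')(n) = Mul(4, Pow(n, -1)) (Function('t')(n) = Mul(8, Pow(Mul(2, n), -1)) = Mul(8, Mul(Rational(1, 2), Pow(n, -1))) = Mul(4, Pow(n, -1)))
Function('v')(x) = Mul(Rational(-1, 4), x, Add(6, x)) (Function('v')(x) = Mul(Rational(-1, 4), Mul(x, Add(x, 6))) = Mul(Rational(-1, 4), Mul(x, Add(6, x))) = Mul(Rational(-1, 4), x, Add(6, x)))
Function('M')(d, m) = 64 (Function('M')(d, m) = Add(9, Mul(Add(5, 6), 5)) = Add(9, Mul(11, 5)) = Add(9, 55) = 64)
Mul(347, Add(Function('v')(Function('t')(2)), Function('M')(14, -4))) = Mul(347, Add(Mul(Rational(-1, 4), Mul(4, Pow(2, -1)), Add(6, Mul(4, Pow(2, -1)))), 64)) = Mul(347, Add(Mul(Rational(-1, 4), Mul(4, Rational(1, 2)), Add(6, Mul(4, Rational(1, 2)))), 64)) = Mul(347, Add(Mul(Rational(-1, 4), 2, Add(6, 2)), 64)) = Mul(347, Add(Mul(Rational(-1, 4), 2, 8), 64)) = Mul(347, Add(-4, 64)) = Mul(347, 60) = 20820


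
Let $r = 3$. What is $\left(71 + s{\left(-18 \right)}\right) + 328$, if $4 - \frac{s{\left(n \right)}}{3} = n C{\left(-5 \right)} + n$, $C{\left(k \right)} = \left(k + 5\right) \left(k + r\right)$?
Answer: $465$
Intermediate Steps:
$C{\left(k \right)} = \left(3 + k\right) \left(5 + k\right)$ ($C{\left(k \right)} = \left(k + 5\right) \left(k + 3\right) = \left(5 + k\right) \left(3 + k\right) = \left(3 + k\right) \left(5 + k\right)$)
$s{\left(n \right)} = 12 - 3 n$ ($s{\left(n \right)} = 12 - 3 \left(n \left(15 + \left(-5\right)^{2} + 8 \left(-5\right)\right) + n\right) = 12 - 3 \left(n \left(15 + 25 - 40\right) + n\right) = 12 - 3 \left(n 0 + n\right) = 12 - 3 \left(0 + n\right) = 12 - 3 n$)
$\left(71 + s{\left(-18 \right)}\right) + 328 = \left(71 + \left(12 - -54\right)\right) + 328 = \left(71 + \left(12 + 54\right)\right) + 328 = \left(71 + 66\right) + 328 = 137 + 328 = 465$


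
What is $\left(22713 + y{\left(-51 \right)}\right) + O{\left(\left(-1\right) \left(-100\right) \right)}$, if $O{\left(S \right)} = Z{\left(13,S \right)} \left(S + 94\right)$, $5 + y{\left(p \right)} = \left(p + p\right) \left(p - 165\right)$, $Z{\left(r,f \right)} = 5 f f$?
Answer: $9744740$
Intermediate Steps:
$Z{\left(r,f \right)} = 5 f^{2}$
$y{\left(p \right)} = -5 + 2 p \left(-165 + p\right)$ ($y{\left(p \right)} = -5 + \left(p + p\right) \left(p - 165\right) = -5 + 2 p \left(-165 + p\right)$)
$O{\left(S \right)} = 5 S^{2} \left(94 + S\right)$ ($O{\left(S \right)} = 5 S^{2} \left(S + 94\right) = 5 S^{2} \left(94 + S\right)$)
$\left(22713 + y{\left(-51 \right)}\right) + O{\left(\left(-1\right) \left(-100\right) \right)} = \left(22713 - \left(-16825 - 5202\right)\right) + 5 \left(\left(-1\right) \left(-100\right)\right)^{2} \left(94 - -100\right) = \left(22713 + \left(-5 + 16830 + 2 \cdot 2601\right)\right) + 5 \cdot 100^{2} \left(94 + 100\right) = \left(22713 + \left(-5 + 16830 + 5202\right)\right) + 5 \cdot 10000 \cdot 194 = \left(22713 + 22027\right) + 9700000 = 44740 + 9700000 = 9744740$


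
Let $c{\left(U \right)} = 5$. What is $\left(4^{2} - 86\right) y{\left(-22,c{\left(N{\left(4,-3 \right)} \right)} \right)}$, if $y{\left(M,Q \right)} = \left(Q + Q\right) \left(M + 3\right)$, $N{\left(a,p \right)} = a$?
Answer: $13300$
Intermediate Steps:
$y{\left(M,Q \right)} = 2 Q \left(3 + M\right)$
$\left(4^{2} - 86\right) y{\left(-22,c{\left(N{\left(4,-3 \right)} \right)} \right)} = \left(4^{2} - 86\right) 2 \cdot 5 \left(3 - 22\right) = \left(16 - 86\right) 2 \cdot 5 \left(-19\right) = \left(-70\right) \left(-190\right) = 13300$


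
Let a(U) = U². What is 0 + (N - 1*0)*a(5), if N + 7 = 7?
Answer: 0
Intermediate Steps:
N = 0 (N = -7 + 7 = 0)
0 + (N - 1*0)*a(5) = 0 + (0 - 1*0)*5² = 0 + (0 + 0)*25 = 0 + 0*25 = 0 + 0 = 0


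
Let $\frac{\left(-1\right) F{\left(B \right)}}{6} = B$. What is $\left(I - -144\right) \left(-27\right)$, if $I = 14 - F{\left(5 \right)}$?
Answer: $-5076$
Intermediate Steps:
$F{\left(B \right)} = - 6 B$
$I = 44$ ($I = 14 - \left(-6\right) 5 = 14 - -30 = 14 + 30 = 44$)
$\left(I - -144\right) \left(-27\right) = \left(44 - -144\right) \left(-27\right) = \left(44 + 144\right) \left(-27\right) = 188 \left(-27\right) = -5076$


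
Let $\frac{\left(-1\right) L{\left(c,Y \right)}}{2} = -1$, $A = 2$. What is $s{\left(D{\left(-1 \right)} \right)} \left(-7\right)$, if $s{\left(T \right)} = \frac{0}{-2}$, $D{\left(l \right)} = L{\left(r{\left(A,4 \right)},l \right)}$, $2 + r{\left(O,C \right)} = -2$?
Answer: $0$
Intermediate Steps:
$r{\left(O,C \right)} = -4$ ($r{\left(O,C \right)} = -2 - 2 = -4$)
$L{\left(c,Y \right)} = 2$ ($L{\left(c,Y \right)} = \left(-2\right) \left(-1\right) = 2$)
$D{\left(l \right)} = 2$
$s{\left(T \right)} = 0$ ($s{\left(T \right)} = 0 \left(- \frac{1}{2}\right) = 0$)
$s{\left(D{\left(-1 \right)} \right)} \left(-7\right) = 0 \left(-7\right) = 0$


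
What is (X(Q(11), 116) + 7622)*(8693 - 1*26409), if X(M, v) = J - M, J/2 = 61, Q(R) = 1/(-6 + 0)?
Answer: -411586970/3 ≈ -1.3720e+8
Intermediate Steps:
Q(R) = -1/6 (Q(R) = 1/(-6) = -1/6)
J = 122 (J = 2*61 = 122)
X(M, v) = 122 - M
(X(Q(11), 116) + 7622)*(8693 - 1*26409) = ((122 - 1*(-1/6)) + 7622)*(8693 - 1*26409) = ((122 + 1/6) + 7622)*(8693 - 26409) = (733/6 + 7622)*(-17716) = (46465/6)*(-17716) = -411586970/3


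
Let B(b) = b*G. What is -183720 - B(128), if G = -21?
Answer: -181032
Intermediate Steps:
B(b) = -21*b (B(b) = b*(-21) = -21*b)
-183720 - B(128) = -183720 - (-21)*128 = -183720 - 1*(-2688) = -183720 + 2688 = -181032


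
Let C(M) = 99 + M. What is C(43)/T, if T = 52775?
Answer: 142/52775 ≈ 0.0026907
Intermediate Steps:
C(43)/T = (99 + 43)/52775 = 142*(1/52775) = 142/52775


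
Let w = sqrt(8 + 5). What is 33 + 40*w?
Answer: 33 + 40*sqrt(13) ≈ 177.22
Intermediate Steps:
w = sqrt(13) ≈ 3.6056
33 + 40*w = 33 + 40*sqrt(13)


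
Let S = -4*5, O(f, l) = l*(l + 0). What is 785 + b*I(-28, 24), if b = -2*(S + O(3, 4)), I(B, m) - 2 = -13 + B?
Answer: 473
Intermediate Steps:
O(f, l) = l**2 (O(f, l) = l*l = l**2)
I(B, m) = -11 + B (I(B, m) = 2 + (-13 + B) = -11 + B)
S = -20
b = 8 (b = -2*(-20 + 4**2) = -2*(-20 + 16) = -2*(-4) = 8)
785 + b*I(-28, 24) = 785 + 8*(-11 - 28) = 785 + 8*(-39) = 785 - 312 = 473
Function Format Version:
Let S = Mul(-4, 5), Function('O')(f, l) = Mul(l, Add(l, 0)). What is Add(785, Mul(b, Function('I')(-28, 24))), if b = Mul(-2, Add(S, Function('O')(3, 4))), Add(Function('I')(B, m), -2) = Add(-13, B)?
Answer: 473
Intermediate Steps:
Function('O')(f, l) = Pow(l, 2) (Function('O')(f, l) = Mul(l, l) = Pow(l, 2))
Function('I')(B, m) = Add(-11, B) (Function('I')(B, m) = Add(2, Add(-13, B)) = Add(-11, B))
S = -20
b = 8 (b = Mul(-2, Add(-20, Pow(4, 2))) = Mul(-2, Add(-20, 16)) = Mul(-2, -4) = 8)
Add(785, Mul(b, Function('I')(-28, 24))) = Add(785, Mul(8, Add(-11, -28))) = Add(785, Mul(8, -39)) = Add(785, -312) = 473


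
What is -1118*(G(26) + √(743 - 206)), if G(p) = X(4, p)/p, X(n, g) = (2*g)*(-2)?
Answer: 4472 - 1118*√537 ≈ -21436.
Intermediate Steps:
X(n, g) = -4*g
G(p) = -4 (G(p) = (-4*p)/p = -4)
-1118*(G(26) + √(743 - 206)) = -1118*(-4 + √(743 - 206)) = -1118*(-4 + √537) = 4472 - 1118*√537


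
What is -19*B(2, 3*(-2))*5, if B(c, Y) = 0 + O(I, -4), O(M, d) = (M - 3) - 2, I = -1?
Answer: 570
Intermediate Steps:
O(M, d) = -5 + M (O(M, d) = (-3 + M) - 2 = -5 + M)
B(c, Y) = -6 (B(c, Y) = 0 + (-5 - 1) = 0 - 6 = -6)
-19*B(2, 3*(-2))*5 = -19*(-6)*5 = 114*5 = 570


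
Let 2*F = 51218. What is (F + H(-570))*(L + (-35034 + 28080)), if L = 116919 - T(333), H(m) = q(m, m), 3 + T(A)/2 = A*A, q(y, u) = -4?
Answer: -2862818235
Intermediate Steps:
F = 25609 (F = (½)*51218 = 25609)
T(A) = -6 + 2*A² (T(A) = -6 + 2*(A*A) = -6 + 2*A²)
H(m) = -4
L = -104853 (L = 116919 - (-6 + 2*333²) = 116919 - (-6 + 2*110889) = 116919 - (-6 + 221778) = 116919 - 1*221772 = 116919 - 221772 = -104853)
(F + H(-570))*(L + (-35034 + 28080)) = (25609 - 4)*(-104853 + (-35034 + 28080)) = 25605*(-104853 - 6954) = 25605*(-111807) = -2862818235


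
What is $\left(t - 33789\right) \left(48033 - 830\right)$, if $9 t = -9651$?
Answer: $- \frac{4936678552}{3} \approx -1.6456 \cdot 10^{9}$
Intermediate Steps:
$t = - \frac{3217}{3}$ ($t = \frac{1}{9} \left(-9651\right) = - \frac{3217}{3} \approx -1072.3$)
$\left(t - 33789\right) \left(48033 - 830\right) = \left(- \frac{3217}{3} - 33789\right) \left(48033 - 830\right) = \left(- \frac{104584}{3}\right) 47203 = - \frac{4936678552}{3}$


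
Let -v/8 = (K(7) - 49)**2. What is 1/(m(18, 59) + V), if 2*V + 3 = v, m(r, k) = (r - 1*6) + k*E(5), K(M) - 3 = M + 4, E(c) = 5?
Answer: -2/9189 ≈ -0.00021765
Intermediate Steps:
K(M) = 7 + M (K(M) = 3 + (M + 4) = 3 + (4 + M) = 7 + M)
m(r, k) = -6 + r + 5*k (m(r, k) = (r - 1*6) + k*5 = (r - 6) + 5*k = (-6 + r) + 5*k = -6 + r + 5*k)
v = -9800 (v = -8*((7 + 7) - 49)**2 = -8*(14 - 49)**2 = -8*(-35)**2 = -8*1225 = -9800)
V = -9803/2 (V = -3/2 + (1/2)*(-9800) = -3/2 - 4900 = -9803/2 ≈ -4901.5)
1/(m(18, 59) + V) = 1/((-6 + 18 + 5*59) - 9803/2) = 1/((-6 + 18 + 295) - 9803/2) = 1/(307 - 9803/2) = 1/(-9189/2) = -2/9189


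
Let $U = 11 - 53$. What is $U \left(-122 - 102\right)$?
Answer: $9408$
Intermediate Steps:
$U = -42$ ($U = 11 - 53 = -42$)
$U \left(-122 - 102\right) = - 42 \left(-122 - 102\right) = \left(-42\right) \left(-224\right) = 9408$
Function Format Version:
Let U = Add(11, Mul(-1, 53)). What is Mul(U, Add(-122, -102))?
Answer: 9408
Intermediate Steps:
U = -42 (U = Add(11, -53) = -42)
Mul(U, Add(-122, -102)) = Mul(-42, Add(-122, -102)) = Mul(-42, -224) = 9408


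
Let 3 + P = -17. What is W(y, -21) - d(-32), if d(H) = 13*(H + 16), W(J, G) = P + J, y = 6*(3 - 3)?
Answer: 188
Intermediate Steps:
P = -20 (P = -3 - 17 = -20)
y = 0 (y = 6*0 = 0)
W(J, G) = -20 + J
d(H) = 208 + 13*H (d(H) = 13*(16 + H) = 208 + 13*H)
W(y, -21) - d(-32) = (-20 + 0) - (208 + 13*(-32)) = -20 - (208 - 416) = -20 - 1*(-208) = -20 + 208 = 188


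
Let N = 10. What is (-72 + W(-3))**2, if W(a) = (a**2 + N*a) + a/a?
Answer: 8464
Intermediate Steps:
W(a) = 1 + a**2 + 10*a (W(a) = (a**2 + 10*a) + a/a = (a**2 + 10*a) + 1 = 1 + a**2 + 10*a)
(-72 + W(-3))**2 = (-72 + (1 + (-3)**2 + 10*(-3)))**2 = (-72 + (1 + 9 - 30))**2 = (-72 - 20)**2 = (-92)**2 = 8464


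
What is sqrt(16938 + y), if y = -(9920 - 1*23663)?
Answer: 3*sqrt(3409) ≈ 175.16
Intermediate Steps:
y = 13743 (y = -(9920 - 23663) = -1*(-13743) = 13743)
sqrt(16938 + y) = sqrt(16938 + 13743) = sqrt(30681) = 3*sqrt(3409)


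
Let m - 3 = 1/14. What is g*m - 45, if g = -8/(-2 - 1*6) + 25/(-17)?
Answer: -5527/119 ≈ -46.445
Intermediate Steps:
g = -8/17 (g = -8/(-2 - 6) + 25*(-1/17) = -8/(-8) - 25/17 = -8*(-1/8) - 25/17 = 1 - 25/17 = -8/17 ≈ -0.47059)
m = 43/14 (m = 3 + 1/14 = 43/14 ≈ 3.0714)
g*m - 45 = -8/17*43/14 - 45 = -172/119 - 45 = -5527/119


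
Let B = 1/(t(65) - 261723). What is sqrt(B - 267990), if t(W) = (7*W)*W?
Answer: I*sqrt(3610675759891277)/116074 ≈ 517.68*I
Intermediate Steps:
t(W) = 7*W**2
B = -1/232148 (B = 1/(7*65**2 - 261723) = 1/(7*4225 - 261723) = 1/(29575 - 261723) = 1/(-232148) = -1/232148 ≈ -4.3076e-6)
sqrt(B - 267990) = sqrt(-1/232148 - 267990) = sqrt(-62213342521/232148) = I*sqrt(3610675759891277)/116074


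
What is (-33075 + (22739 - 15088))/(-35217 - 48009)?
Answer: 12712/41613 ≈ 0.30548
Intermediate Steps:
(-33075 + (22739 - 15088))/(-35217 - 48009) = (-33075 + 7651)/(-83226) = -25424*(-1/83226) = 12712/41613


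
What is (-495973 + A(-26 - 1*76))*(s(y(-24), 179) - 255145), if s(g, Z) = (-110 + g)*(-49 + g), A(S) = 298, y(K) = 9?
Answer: 124466470875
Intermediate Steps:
(-495973 + A(-26 - 1*76))*(s(y(-24), 179) - 255145) = (-495973 + 298)*((5390 + 9**2 - 159*9) - 255145) = -495675*((5390 + 81 - 1431) - 255145) = -495675*(4040 - 255145) = -495675*(-251105) = 124466470875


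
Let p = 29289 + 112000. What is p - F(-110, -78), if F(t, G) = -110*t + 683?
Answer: 128506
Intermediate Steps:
F(t, G) = 683 - 110*t
p = 141289
p - F(-110, -78) = 141289 - (683 - 110*(-110)) = 141289 - (683 + 12100) = 141289 - 1*12783 = 141289 - 12783 = 128506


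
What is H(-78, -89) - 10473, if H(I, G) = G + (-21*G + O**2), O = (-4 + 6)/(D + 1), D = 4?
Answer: -217321/25 ≈ -8692.8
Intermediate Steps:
O = 2/5 (O = (-4 + 6)/(4 + 1) = 2/5 ≈ 0.40000)
H(I, G) = 4/25 - 20*G (H(I, G) = G + (-21*G + (2/5)**2) = G + (-21*G + 4/25) = G + (4/25 - 21*G) = 4/25 - 20*G)
H(-78, -89) - 10473 = (4/25 - 20*(-89)) - 10473 = (4/25 + 1780) - 10473 = 44504/25 - 10473 = -217321/25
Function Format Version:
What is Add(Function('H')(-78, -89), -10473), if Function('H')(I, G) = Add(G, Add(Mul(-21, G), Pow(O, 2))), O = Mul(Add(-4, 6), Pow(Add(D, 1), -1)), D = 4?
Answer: Rational(-217321, 25) ≈ -8692.8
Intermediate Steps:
O = Rational(2, 5) (O = Mul(Add(-4, 6), Pow(Add(4, 1), -1)) = Mul(2, Pow(5, -1)) = Mul(2, Rational(1, 5)) = Rational(2, 5) ≈ 0.40000)
Function('H')(I, G) = Add(Rational(4, 25), Mul(-20, G)) (Function('H')(I, G) = Add(G, Add(Mul(-21, G), Pow(Rational(2, 5), 2))) = Add(G, Add(Mul(-21, G), Rational(4, 25))) = Add(G, Add(Rational(4, 25), Mul(-21, G))) = Add(Rational(4, 25), Mul(-20, G)))
Add(Function('H')(-78, -89), -10473) = Add(Add(Rational(4, 25), Mul(-20, -89)), -10473) = Add(Add(Rational(4, 25), 1780), -10473) = Add(Rational(44504, 25), -10473) = Rational(-217321, 25)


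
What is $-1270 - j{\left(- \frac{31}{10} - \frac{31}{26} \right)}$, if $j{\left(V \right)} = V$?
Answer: $- \frac{82271}{65} \approx -1265.7$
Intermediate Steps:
$-1270 - j{\left(- \frac{31}{10} - \frac{31}{26} \right)} = -1270 - \left(- \frac{31}{10} - \frac{31}{26}\right) = -1270 - - \frac{279}{65} = -1270 + \frac{279}{65} = - \frac{82271}{65}$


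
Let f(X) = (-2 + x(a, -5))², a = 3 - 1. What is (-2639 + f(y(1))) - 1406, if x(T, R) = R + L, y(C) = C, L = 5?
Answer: -4041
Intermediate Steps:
a = 2
x(T, R) = 5 + R (x(T, R) = R + 5 = 5 + R)
f(X) = 4 (f(X) = (-2 + (5 - 5))² = (-2 + 0)² = (-2)² = 4)
(-2639 + f(y(1))) - 1406 = (-2639 + 4) - 1406 = -2635 - 1406 = -4041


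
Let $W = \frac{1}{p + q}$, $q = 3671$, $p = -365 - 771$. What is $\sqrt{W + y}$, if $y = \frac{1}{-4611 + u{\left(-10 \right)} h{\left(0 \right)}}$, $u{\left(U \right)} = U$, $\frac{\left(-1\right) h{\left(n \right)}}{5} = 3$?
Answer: $\frac{\sqrt{1591090}}{96655} \approx 0.01305$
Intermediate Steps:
$h{\left(n \right)} = -15$ ($h{\left(n \right)} = \left(-5\right) 3 = -15$)
$p = -1136$ ($p = -365 - 771 = -1136$)
$y = - \frac{1}{4461}$ ($y = \frac{1}{-4611 - -150} = \frac{1}{-4611 + 150} = \frac{1}{-4461} = - \frac{1}{4461} \approx -0.00022416$)
$W = \frac{1}{2535}$ ($W = \frac{1}{-1136 + 3671} = \frac{1}{2535} \approx 0.00039448$)
$\sqrt{W + y} = \sqrt{\frac{1}{2535} - \frac{1}{4461}} = \sqrt{\frac{214}{1256515}} = \frac{\sqrt{1591090}}{96655}$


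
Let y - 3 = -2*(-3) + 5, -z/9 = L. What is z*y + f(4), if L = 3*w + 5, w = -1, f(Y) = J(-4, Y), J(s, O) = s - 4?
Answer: -260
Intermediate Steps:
J(s, O) = -4 + s
f(Y) = -8 (f(Y) = -4 - 4 = -8)
L = 2 (L = 3*(-1) + 5 = -3 + 5 = 2)
z = -18 (z = -9*2 = -18)
y = 14 (y = 3 + (-2*(-3) + 5) = 3 + (6 + 5) = 3 + 11 = 14)
z*y + f(4) = -18*14 - 8 = -252 - 8 = -260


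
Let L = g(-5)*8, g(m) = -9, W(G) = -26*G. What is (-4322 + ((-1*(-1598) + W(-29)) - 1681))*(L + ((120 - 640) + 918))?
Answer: -1190226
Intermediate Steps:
L = -72 (L = -9*8 = -72)
(-4322 + ((-1*(-1598) + W(-29)) - 1681))*(L + ((120 - 640) + 918)) = (-4322 + ((-1*(-1598) - 26*(-29)) - 1681))*(-72 + ((120 - 640) + 918)) = (-4322 + ((1598 + 754) - 1681))*(-72 + (-520 + 918)) = (-4322 + (2352 - 1681))*(-72 + 398) = (-4322 + 671)*326 = -3651*326 = -1190226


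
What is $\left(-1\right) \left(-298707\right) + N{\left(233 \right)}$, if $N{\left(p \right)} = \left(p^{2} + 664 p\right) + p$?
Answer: $507941$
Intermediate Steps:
$N{\left(p \right)} = p^{2} + 665 p$
$\left(-1\right) \left(-298707\right) + N{\left(233 \right)} = \left(-1\right) \left(-298707\right) + 233 \left(665 + 233\right) = 298707 + 233 \cdot 898 = 298707 + 209234 = 507941$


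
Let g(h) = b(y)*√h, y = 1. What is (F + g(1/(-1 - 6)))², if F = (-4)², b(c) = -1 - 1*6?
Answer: (16 - I*√7)² ≈ 249.0 - 84.664*I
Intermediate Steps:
b(c) = -7 (b(c) = -1 - 6 = -7)
F = 16
g(h) = -7*√h
(F + g(1/(-1 - 6)))² = (16 - 7*I*√7/7)² = (16 - I*√7)²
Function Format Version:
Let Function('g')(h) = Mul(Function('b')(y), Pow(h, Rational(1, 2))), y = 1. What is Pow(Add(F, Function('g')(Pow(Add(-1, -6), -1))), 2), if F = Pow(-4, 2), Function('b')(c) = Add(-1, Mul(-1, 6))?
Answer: Pow(Add(16, Mul(-1, I, Pow(7, Rational(1, 2)))), 2) ≈ Add(249.00, Mul(-84.664, I))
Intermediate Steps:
Function('b')(c) = -7 (Function('b')(c) = Add(-1, -6) = -7)
F = 16
Function('g')(h) = Mul(-7, Pow(h, Rational(1, 2)))
Pow(Add(F, Function('g')(Pow(Add(-1, -6), -1))), 2) = Pow(Add(16, Mul(-7, Pow(Pow(Add(-1, -6), -1), Rational(1, 2)))), 2) = Pow(Add(16, Mul(-7, Pow(Pow(-7, -1), Rational(1, 2)))), 2) = Pow(Add(16, Mul(-7, Pow(Rational(-1, 7), Rational(1, 2)))), 2) = Pow(Add(16, Mul(-7, Mul(Rational(1, 7), I, Pow(7, Rational(1, 2))))), 2) = Pow(Add(16, Mul(-1, I, Pow(7, Rational(1, 2)))), 2)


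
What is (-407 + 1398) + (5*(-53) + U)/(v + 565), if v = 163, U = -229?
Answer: 27729/28 ≈ 990.32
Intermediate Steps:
(-407 + 1398) + (5*(-53) + U)/(v + 565) = (-407 + 1398) + (5*(-53) - 229)/(163 + 565) = 991 + (-265 - 229)/728 = 991 - 494*1/728 = 991 - 19/28 = 27729/28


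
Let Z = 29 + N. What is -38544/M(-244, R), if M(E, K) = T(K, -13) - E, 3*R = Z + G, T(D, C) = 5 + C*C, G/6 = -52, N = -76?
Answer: -1752/19 ≈ -92.211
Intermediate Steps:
Z = -47 (Z = 29 - 76 = -47)
G = -312 (G = 6*(-52) = -312)
T(D, C) = 5 + C**2
R = -359/3 (R = (-47 - 312)/3 = (1/3)*(-359) = -359/3 ≈ -119.67)
M(E, K) = 174 - E (M(E, K) = (5 + (-13)**2) - E = (5 + 169) - E = 174 - E)
-38544/M(-244, R) = -38544/(174 - 1*(-244)) = -38544/(174 + 244) = -38544/418 = -38544*1/418 = -1752/19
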